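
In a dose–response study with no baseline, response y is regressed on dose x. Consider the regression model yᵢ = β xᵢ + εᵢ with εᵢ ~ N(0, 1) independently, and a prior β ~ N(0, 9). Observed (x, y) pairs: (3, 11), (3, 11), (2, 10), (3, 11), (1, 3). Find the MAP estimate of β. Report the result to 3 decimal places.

log p(β | y) = −Σ(yᵢ − βxᵢ)²/(2·1) − β²/(2·9) + const.
Setting the derivative to zero: Σxᵢ(yᵢ − βxᵢ)/1 − β/9 = 0, so β = Σxᵢyᵢ / (Σxᵢ² + σ²/τ²).
Σxᵢyᵢ = 3·11 + 3·11 + 2·10 + 3·11 + 1·3 = 122; Σxᵢ² = 32; σ²/τ² = 1/9.
β̂_MAP = 122 / (32 + 1/9) = 122/(289/9) = 1098/289 ≈ 3.799.

β̂_MAP = 3.799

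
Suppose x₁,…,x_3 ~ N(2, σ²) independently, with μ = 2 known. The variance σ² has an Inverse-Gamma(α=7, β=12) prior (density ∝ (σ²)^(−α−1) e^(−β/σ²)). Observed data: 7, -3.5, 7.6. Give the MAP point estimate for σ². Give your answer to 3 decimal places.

σ̂²_MAP = 5.822

Sum of squared deviations about the known mean: SS = (7−2)² + (-3.5−2)² + (7.6−2)² = 86.61.
The Normal likelihood contributes (σ²)^(−n/2) exp(−SS/(2σ²)), so the posterior is Inverse-Gamma(α + n/2, β + SS/2) = Inverse-Gamma(8.5, 55.305).
The mode of Inverse-Gamma(a, b) is b/(a+1) = 55.305/9.5 ≈ 5.822.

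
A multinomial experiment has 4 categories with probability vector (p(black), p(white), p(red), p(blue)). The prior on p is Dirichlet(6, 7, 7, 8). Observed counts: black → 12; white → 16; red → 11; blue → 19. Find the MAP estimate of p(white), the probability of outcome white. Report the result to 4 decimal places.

The posterior is Dirichlet(αᵢ + nᵢ) = Dirichlet(18, 23, 18, 27).
For a Dirichlet(a₁,…,a_K) with all aᵢ > 1, the mode has j-th component (aⱼ − 1)/(Σaᵢ − K).
Here Σaᵢ = 86 and K = 4, so p(white) = (23 − 1)/(86 − 4) = 22/82 ≈ 0.2683.

MAP estimate of p(white) = 0.2683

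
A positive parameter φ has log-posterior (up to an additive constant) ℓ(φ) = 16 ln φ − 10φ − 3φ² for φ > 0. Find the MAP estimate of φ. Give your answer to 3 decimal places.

ℓ'(φ) = 16/φ − 10 − 6φ. Setting this to zero and multiplying by φ: 6φ² + 10φ − 16 = 0.
φ = (−10 + √(10² + 4·6·16)) / (2·6) = (−10 + √484) / 12 = (−10 + 22)/12 = 1.
ℓ''(φ) = −16/φ² − 6 < 0, confirming a maximum.

φ̂_MAP = 1.000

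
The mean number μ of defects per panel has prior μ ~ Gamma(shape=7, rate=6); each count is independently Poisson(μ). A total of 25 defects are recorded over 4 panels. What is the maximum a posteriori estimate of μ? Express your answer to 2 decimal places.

Σxᵢ = 25, n = 4.
Posterior ∝ μ^6e^(−6μ) · μ^25e^(−4μ) = μ^31e^(−10μ), i.e. Gamma(shape=32, rate=10).
The mode of a Gamma(a, b) with a ≥ 1 (shape–rate) is (a−1)/b = 31/10 ≈ 3.10.

μ̂_MAP = 3.10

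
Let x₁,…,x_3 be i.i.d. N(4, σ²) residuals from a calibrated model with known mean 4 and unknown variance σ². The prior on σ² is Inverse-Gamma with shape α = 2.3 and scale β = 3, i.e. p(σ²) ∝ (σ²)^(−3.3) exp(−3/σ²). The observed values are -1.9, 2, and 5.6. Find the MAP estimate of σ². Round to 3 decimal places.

σ̂²_MAP = 4.934

Sum of squared deviations about the known mean: SS = (-1.9−4)² + (2−4)² + (5.6−4)² = 41.37.
The Normal likelihood contributes (σ²)^(−n/2) exp(−SS/(2σ²)), so the posterior is Inverse-Gamma(α + n/2, β + SS/2) = Inverse-Gamma(3.8, 23.685).
The mode of Inverse-Gamma(a, b) is b/(a+1) = 23.685/4.8 ≈ 4.934.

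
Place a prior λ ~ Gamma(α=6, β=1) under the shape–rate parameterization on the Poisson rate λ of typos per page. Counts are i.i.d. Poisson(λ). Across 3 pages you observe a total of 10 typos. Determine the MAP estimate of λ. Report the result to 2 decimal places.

Σxᵢ = 10, n = 3.
Posterior ∝ λ^5e^(−1λ) · λ^10e^(−3λ) = λ^15e^(−4λ), i.e. Gamma(shape=16, rate=4).
The mode of a Gamma(a, b) with a ≥ 1 (shape–rate) is (a−1)/b = 15/4 ≈ 3.75.

λ̂_MAP = 3.75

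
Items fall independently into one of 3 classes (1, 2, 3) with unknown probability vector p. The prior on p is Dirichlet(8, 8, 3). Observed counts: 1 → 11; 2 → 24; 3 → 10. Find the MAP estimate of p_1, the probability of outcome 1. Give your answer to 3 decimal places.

MAP estimate: 0.295

The posterior is Dirichlet(αᵢ + nᵢ) = Dirichlet(19, 32, 13).
For a Dirichlet(a₁,…,a_K) with all aᵢ > 1, the mode has j-th component (aⱼ − 1)/(Σaᵢ − K).
Here Σaᵢ = 64 and K = 3, so p_1 = (19 − 1)/(64 − 3) = 18/61 ≈ 0.295.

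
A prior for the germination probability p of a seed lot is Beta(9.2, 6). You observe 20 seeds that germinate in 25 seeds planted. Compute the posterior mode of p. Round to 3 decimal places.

Prior: Beta(9.2, 6).
Data: 20 successes in 25 trials. The binomial likelihood contributes p^20(1−p)^5, so the posterior is Beta(9.2+20, 6+5) = Beta(29.2, 11).
For Beta(a, b) with a, b > 1 the mode is (a−1)/(a+b−2) = 28.2/38.2 ≈ 0.738.

p̂_MAP = 0.738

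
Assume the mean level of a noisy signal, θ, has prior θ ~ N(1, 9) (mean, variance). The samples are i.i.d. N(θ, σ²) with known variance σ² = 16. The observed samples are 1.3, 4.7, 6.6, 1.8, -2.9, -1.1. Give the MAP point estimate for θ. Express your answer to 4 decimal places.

θ̂_MAP = 1.5657

n = 6; x̄ = (1.3 + 4.7 + 6.6 + 1.8 + (-2.9) + (-1.1))/6 = 10.4/6 = 26/15 ≈ 1.7333.
For a Normal prior and Normal likelihood with known variance, the posterior is Normal; its mode equals its mean, the precision-weighted average.
Prior precision 1/σ₀² = 1/9; data precision n/σ² = 6/16 = 0.375.
θ̂ = ((1/9)·1 + 0.375·(26/15)) / (1/9 + 0.375) = (137/180)/(35/72) = 274/175 ≈ 1.5657.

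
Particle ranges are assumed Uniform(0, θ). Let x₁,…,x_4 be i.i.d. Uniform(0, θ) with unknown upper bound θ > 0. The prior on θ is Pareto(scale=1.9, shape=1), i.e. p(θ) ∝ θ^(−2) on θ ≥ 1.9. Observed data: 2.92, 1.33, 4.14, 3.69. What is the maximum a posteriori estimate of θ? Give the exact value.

θ̂_MAP = 4.14

The Uniform(0, θ) likelihood is θ^(−n) for θ ≥ max(xᵢ), zero otherwise. Here max(xᵢ) = 4.14.
Posterior ∝ θ^(−2) · θ^(−4) = θ^(−6) on θ ≥ max(1.9, 4.14) = 4.14.
This density is strictly decreasing in θ, so the posterior mode lies at the lower boundary of the support.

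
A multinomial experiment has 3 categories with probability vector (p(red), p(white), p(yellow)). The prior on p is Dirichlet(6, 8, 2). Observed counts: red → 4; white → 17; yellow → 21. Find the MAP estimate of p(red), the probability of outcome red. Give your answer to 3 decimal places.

The posterior is Dirichlet(αᵢ + nᵢ) = Dirichlet(10, 25, 23).
For a Dirichlet(a₁,…,a_K) with all aᵢ > 1, the mode has j-th component (aⱼ − 1)/(Σaᵢ − K).
Here Σaᵢ = 58 and K = 3, so p(red) = (10 − 1)/(58 − 3) = 9/55 ≈ 0.164.

MAP estimate of p(red) = 0.164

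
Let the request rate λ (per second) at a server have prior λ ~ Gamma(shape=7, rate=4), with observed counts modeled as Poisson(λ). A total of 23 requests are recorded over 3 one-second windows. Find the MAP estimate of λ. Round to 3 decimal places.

λ̂_MAP = 4.143

Σxᵢ = 23, n = 3.
Posterior ∝ λ^6e^(−4λ) · λ^23e^(−3λ) = λ^29e^(−7λ), i.e. Gamma(shape=30, rate=7).
The mode of a Gamma(a, b) with a ≥ 1 (shape–rate) is (a−1)/b = 29/7 ≈ 4.143.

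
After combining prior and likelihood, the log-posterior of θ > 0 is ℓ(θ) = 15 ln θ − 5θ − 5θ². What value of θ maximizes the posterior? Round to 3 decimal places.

θ̂_MAP = 1.000

ℓ'(θ) = 15/θ − 5 − 10θ. Setting this to zero and multiplying by θ: 10θ² + 5θ − 15 = 0.
θ = (−5 + √(5² + 4·10·15)) / (2·10) = (−5 + √625) / 20 = (−5 + 25)/20 = 1.
ℓ''(θ) = −15/θ² − 10 < 0, confirming a maximum.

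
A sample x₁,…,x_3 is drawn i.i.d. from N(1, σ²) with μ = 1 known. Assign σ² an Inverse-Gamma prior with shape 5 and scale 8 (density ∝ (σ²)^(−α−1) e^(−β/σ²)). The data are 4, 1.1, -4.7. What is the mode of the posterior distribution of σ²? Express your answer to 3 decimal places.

Sum of squared deviations about the known mean: SS = (4−1)² + (1.1−1)² + (-4.7−1)² = 41.5.
The Normal likelihood contributes (σ²)^(−n/2) exp(−SS/(2σ²)), so the posterior is Inverse-Gamma(α + n/2, β + SS/2) = Inverse-Gamma(6.5, 28.75).
The mode of Inverse-Gamma(a, b) is b/(a+1) = 28.75/7.5 ≈ 3.833.

σ̂²_MAP = 3.833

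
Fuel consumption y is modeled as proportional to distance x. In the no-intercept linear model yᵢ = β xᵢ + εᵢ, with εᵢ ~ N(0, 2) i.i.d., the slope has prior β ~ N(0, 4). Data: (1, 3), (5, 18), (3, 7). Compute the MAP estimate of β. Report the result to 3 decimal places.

β̂_MAP = 3.211

log p(β | y) = −Σ(yᵢ − βxᵢ)²/(2·2) − β²/(2·4) + const.
Setting the derivative to zero: Σxᵢ(yᵢ − βxᵢ)/2 − β/4 = 0, so β = Σxᵢyᵢ / (Σxᵢ² + σ²/τ²).
Σxᵢyᵢ = 1·3 + 5·18 + 3·7 = 114; Σxᵢ² = 35; σ²/τ² = 0.5.
β̂_MAP = 114 / (35 + 0.5) = 114/35.5 ≈ 3.211.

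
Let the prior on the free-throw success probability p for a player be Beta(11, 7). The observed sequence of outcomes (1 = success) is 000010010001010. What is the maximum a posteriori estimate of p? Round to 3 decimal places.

p̂_MAP = 0.452

Prior: Beta(11, 7).
Data: 4 successes in 15 trials (from the sequence). The binomial likelihood contributes p^4(1−p)^11, so the posterior is Beta(11+4, 7+11) = Beta(15, 18).
For Beta(a, b) with a, b > 1 the mode is (a−1)/(a+b−2) = 14/31 ≈ 0.452.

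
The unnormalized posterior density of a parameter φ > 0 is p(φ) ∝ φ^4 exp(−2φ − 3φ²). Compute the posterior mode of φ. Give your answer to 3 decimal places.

φ̂_MAP = 0.667

ℓ'(φ) = 4/φ − 2 − 6φ. Setting this to zero and multiplying by φ: 6φ² + 2φ − 4 = 0.
φ = (−2 + √(2² + 4·6·4)) / (2·6) = (−2 + √100) / 12 = (−2 + 10)/12 = 2/3.
ℓ''(φ) = −4/φ² − 6 < 0, confirming a maximum.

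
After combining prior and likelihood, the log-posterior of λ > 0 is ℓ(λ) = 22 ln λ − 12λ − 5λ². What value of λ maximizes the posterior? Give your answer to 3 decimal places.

λ̂_MAP = 1.000

ℓ'(λ) = 22/λ − 12 − 10λ. Setting this to zero and multiplying by λ: 10λ² + 12λ − 22 = 0.
λ = (−12 + √(12² + 4·10·22)) / (2·10) = (−12 + √1024) / 20 = (−12 + 32)/20 = 1.
ℓ''(λ) = −22/λ² − 10 < 0, confirming a maximum.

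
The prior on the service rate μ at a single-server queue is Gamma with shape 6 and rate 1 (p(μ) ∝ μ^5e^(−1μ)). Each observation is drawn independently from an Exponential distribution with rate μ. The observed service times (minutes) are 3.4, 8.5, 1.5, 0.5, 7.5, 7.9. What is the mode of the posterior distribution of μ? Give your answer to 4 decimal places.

The Exponential(rate=μ) likelihood is ∝ μ^n e^(−μΣtᵢ). Here n = 6 and Σtᵢ = 3.4 + 8.5 + 1.5 + 0.5 + 7.5 + 7.9 = 29.3.
Posterior ∝ μ^5e^(−1μ) · μ^6e^(−29.3μ) = μ^11e^(−30.3μ), i.e. Gamma(12, 30.3).
Mode = (a−1)/b = 11/30.3 ≈ 0.3630.

μ̂_MAP = 0.3630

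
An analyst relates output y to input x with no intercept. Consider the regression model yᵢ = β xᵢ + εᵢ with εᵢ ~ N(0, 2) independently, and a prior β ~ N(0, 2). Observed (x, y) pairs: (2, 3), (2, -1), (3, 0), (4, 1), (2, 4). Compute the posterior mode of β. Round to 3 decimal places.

log p(β | y) = −Σ(yᵢ − βxᵢ)²/(2·2) − β²/(2·2) + const.
Setting the derivative to zero: Σxᵢ(yᵢ − βxᵢ)/2 − β/2 = 0, so β = Σxᵢyᵢ / (Σxᵢ² + σ²/τ²).
Σxᵢyᵢ = 2·3 + 2·(-1) + 3·0 + 4·1 + 2·4 = 16; Σxᵢ² = 37; σ²/τ² = 1.
β̂_MAP = 16 / (37 + 1) = 16/38 ≈ 0.421.

β̂_MAP = 0.421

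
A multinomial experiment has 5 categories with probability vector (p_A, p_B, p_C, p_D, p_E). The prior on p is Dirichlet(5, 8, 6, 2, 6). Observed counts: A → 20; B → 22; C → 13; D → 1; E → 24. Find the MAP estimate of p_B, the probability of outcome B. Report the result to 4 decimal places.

MAP estimate of p_B = 0.2843

The posterior is Dirichlet(αᵢ + nᵢ) = Dirichlet(25, 30, 19, 3, 30).
For a Dirichlet(a₁,…,a_K) with all aᵢ > 1, the mode has j-th component (aⱼ − 1)/(Σaᵢ − K).
Here Σaᵢ = 107 and K = 5, so p_B = (30 − 1)/(107 − 5) = 29/102 ≈ 0.2843.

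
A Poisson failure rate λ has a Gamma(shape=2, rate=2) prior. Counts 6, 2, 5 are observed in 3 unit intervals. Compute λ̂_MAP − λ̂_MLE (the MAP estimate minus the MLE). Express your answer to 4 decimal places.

Σxᵢ = 13. Posterior is Gamma(15, 5); MAP = (15−1)/5 = 14/5 ≈ 2.80000.
MLE = x̄ = 13/3 ≈ 4.33333.
Difference = 14/5 − 13/3 = -23/15 ≈ -1.5333.

MAP − MLE = -1.5333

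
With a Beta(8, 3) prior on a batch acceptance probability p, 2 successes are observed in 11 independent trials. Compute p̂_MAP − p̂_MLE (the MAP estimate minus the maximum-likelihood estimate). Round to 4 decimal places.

Posterior is Beta(10, 12); MAP = (10−1)/(22−2) = 9/20 ≈ 0.45000.
MLE ignores the prior: p̂_MLE = k/n = 2/11 ≈ 0.18182.
Difference = 9/20 − 2/11 = 59/220 ≈ 0.2682.

MAP − MLE = 0.2682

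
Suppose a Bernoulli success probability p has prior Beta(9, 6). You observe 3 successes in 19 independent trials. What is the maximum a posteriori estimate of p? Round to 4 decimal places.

p̂_MAP = 0.3438

Prior: Beta(9, 6).
Data: 3 successes in 19 trials. The binomial likelihood contributes p^3(1−p)^16, so the posterior is Beta(9+3, 6+16) = Beta(12, 22).
For Beta(a, b) with a, b > 1 the mode is (a−1)/(a+b−2) = 11/32 ≈ 0.3438.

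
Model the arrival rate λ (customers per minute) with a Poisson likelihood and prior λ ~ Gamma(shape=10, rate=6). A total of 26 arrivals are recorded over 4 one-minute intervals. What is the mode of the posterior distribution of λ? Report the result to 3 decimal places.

Σxᵢ = 26, n = 4.
Posterior ∝ λ^9e^(−6λ) · λ^26e^(−4λ) = λ^35e^(−10λ), i.e. Gamma(shape=36, rate=10).
The mode of a Gamma(a, b) with a ≥ 1 (shape–rate) is (a−1)/b = 35/10 ≈ 3.500.

λ̂_MAP = 3.500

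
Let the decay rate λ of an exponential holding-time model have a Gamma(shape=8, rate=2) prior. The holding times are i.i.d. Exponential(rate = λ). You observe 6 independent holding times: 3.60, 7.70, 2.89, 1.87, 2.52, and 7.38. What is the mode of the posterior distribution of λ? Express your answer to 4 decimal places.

λ̂_MAP = 0.4649

The Exponential(rate=λ) likelihood is ∝ λ^n e^(−λΣtᵢ). Here n = 6 and Σtᵢ = 3.60 + 7.70 + 2.89 + 1.87 + 2.52 + 7.38 = 25.96.
Posterior ∝ λ^7e^(−2λ) · λ^6e^(−25.96λ) = λ^13e^(−27.96λ), i.e. Gamma(14, 27.96).
Mode = (a−1)/b = 13/27.96 ≈ 0.4649.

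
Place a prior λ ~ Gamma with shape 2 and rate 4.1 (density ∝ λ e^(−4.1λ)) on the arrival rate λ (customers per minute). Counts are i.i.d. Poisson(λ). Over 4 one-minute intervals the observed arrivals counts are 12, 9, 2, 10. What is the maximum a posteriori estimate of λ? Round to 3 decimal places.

λ̂_MAP = 4.198

Σxᵢ = 12+9+2+10 = 33, with n = 4.
Posterior ∝ λe^(−4.1λ) · λ^33e^(−4λ) = λ^34e^(−8.1λ), i.e. Gamma(shape=35, rate=8.1).
The mode of a Gamma(a, b) with a ≥ 1 (shape–rate) is (a−1)/b = 34/8.1 ≈ 4.198.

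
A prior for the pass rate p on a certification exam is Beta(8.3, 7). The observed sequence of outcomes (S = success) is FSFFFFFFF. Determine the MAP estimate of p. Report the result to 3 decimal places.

p̂_MAP = 0.372

Prior: Beta(8.3, 7).
Data: 1 success in 9 trials (from the sequence). The binomial likelihood contributes p(1−p)^8, so the posterior is Beta(8.3+1, 7+8) = Beta(9.3, 15).
For Beta(a, b) with a, b > 1 the mode is (a−1)/(a+b−2) = 8.3/22.3 ≈ 0.372.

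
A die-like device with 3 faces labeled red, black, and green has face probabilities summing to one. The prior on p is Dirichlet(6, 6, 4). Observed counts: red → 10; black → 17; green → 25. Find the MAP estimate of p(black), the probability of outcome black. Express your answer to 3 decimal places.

The posterior is Dirichlet(αᵢ + nᵢ) = Dirichlet(16, 23, 29).
For a Dirichlet(a₁,…,a_K) with all aᵢ > 1, the mode has j-th component (aⱼ − 1)/(Σaᵢ − K).
Here Σaᵢ = 68 and K = 3, so p(black) = (23 − 1)/(68 − 3) = 22/65 ≈ 0.338.

MAP estimate of p(black) = 0.338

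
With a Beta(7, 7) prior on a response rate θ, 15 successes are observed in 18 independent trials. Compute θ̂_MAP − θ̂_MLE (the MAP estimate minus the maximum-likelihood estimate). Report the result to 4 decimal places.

MAP − MLE = -0.1333

Posterior is Beta(22, 10); MAP = (22−1)/(32−2) = 21/30 ≈ 0.70000.
MLE ignores the prior: θ̂_MLE = k/n = 15/18 ≈ 0.83333.
Difference = 21/30 − 15/18 = -2/15 ≈ -0.1333.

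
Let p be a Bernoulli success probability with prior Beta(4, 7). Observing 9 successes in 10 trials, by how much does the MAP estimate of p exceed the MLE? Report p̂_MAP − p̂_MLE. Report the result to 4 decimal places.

Posterior is Beta(13, 8); MAP = (13−1)/(21−2) = 12/19 ≈ 0.63158.
MLE ignores the prior: p̂_MLE = k/n = 9/10 ≈ 0.90000.
Difference = 12/19 − 9/10 = -51/190 ≈ -0.2684.

MAP − MLE = -0.2684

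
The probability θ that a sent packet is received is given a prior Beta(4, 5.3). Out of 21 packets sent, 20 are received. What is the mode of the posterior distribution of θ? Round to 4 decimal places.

Prior: Beta(4, 5.3).
Data: 20 successes in 21 trials. The binomial likelihood contributes θ^20(1−θ)^1, so the posterior is Beta(4+20, 5.3+1) = Beta(24, 6.3).
For Beta(a, b) with a, b > 1 the mode is (a−1)/(a+b−2) = 23/28.3 ≈ 0.8127.

θ̂_MAP = 0.8127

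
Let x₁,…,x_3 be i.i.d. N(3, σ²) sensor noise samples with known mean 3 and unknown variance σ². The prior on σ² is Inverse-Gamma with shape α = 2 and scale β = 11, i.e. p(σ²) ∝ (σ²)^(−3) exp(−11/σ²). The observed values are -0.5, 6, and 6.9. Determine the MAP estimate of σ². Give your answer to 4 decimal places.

σ̂²_MAP = 6.4956

Sum of squared deviations about the known mean: SS = (-0.5−3)² + (6−3)² + (6.9−3)² = 36.46.
The Normal likelihood contributes (σ²)^(−n/2) exp(−SS/(2σ²)), so the posterior is Inverse-Gamma(α + n/2, β + SS/2) = Inverse-Gamma(3.5, 29.23).
The mode of Inverse-Gamma(a, b) is b/(a+1) = 29.23/4.5 ≈ 6.4956.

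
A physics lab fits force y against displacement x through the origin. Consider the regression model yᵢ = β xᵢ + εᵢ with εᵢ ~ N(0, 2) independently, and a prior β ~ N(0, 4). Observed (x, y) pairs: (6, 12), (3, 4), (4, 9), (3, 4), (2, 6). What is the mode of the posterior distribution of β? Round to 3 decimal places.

β̂_MAP = 1.933

log p(β | y) = −Σ(yᵢ − βxᵢ)²/(2·2) − β²/(2·4) + const.
Setting the derivative to zero: Σxᵢ(yᵢ − βxᵢ)/2 − β/4 = 0, so β = Σxᵢyᵢ / (Σxᵢ² + σ²/τ²).
Σxᵢyᵢ = 6·12 + 3·4 + 4·9 + 3·4 + 2·6 = 144; Σxᵢ² = 74; σ²/τ² = 0.5.
β̂_MAP = 144 / (74 + 0.5) = 144/74.5 ≈ 1.933.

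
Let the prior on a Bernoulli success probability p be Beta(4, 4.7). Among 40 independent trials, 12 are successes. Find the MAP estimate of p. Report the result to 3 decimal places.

p̂_MAP = 0.321

Prior: Beta(4, 4.7).
Data: 12 successes in 40 trials. The binomial likelihood contributes p^12(1−p)^28, so the posterior is Beta(4+12, 4.7+28) = Beta(16, 32.7).
For Beta(a, b) with a, b > 1 the mode is (a−1)/(a+b−2) = 15/46.7 ≈ 0.321.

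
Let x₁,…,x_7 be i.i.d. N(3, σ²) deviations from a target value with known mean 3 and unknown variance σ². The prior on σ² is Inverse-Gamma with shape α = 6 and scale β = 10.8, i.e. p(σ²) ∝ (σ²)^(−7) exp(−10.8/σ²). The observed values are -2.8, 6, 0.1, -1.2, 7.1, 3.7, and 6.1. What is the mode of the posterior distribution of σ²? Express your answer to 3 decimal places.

Sum of squared deviations about the known mean: SS = (-2.8−3)² + (6−3)² + (0.1−3)² + (-1.2−3)² + (7.1−3)² + (3.7−3)² + (6.1−3)² = 95.6.
The Normal likelihood contributes (σ²)^(−n/2) exp(−SS/(2σ²)), so the posterior is Inverse-Gamma(α + n/2, β + SS/2) = Inverse-Gamma(9.5, 58.6).
The mode of Inverse-Gamma(a, b) is b/(a+1) = 58.6/10.5 ≈ 5.581.

σ̂²_MAP = 5.581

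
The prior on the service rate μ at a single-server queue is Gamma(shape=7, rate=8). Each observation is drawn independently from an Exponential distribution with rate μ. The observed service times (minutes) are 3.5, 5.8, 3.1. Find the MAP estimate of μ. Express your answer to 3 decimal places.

μ̂_MAP = 0.441

The Exponential(rate=μ) likelihood is ∝ μ^n e^(−μΣtᵢ). Here n = 3 and Σtᵢ = 3.5 + 5.8 + 3.1 = 12.4.
Posterior ∝ μ^6e^(−8μ) · μ^3e^(−12.4μ) = μ^9e^(−20.4μ), i.e. Gamma(10, 20.4).
Mode = (a−1)/b = 9/20.4 ≈ 0.441.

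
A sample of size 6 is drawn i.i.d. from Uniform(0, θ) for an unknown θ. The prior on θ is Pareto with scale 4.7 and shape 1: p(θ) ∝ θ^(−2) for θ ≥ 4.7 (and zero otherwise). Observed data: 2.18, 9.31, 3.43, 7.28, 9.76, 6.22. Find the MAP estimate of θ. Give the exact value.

The Uniform(0, θ) likelihood is θ^(−n) for θ ≥ max(xᵢ), zero otherwise. Here max(xᵢ) = 9.76.
Posterior ∝ θ^(−2) · θ^(−6) = θ^(−8) on θ ≥ max(4.7, 9.76) = 9.76.
This density is strictly decreasing in θ, so the posterior mode lies at the lower boundary of the support.

θ̂_MAP = 9.76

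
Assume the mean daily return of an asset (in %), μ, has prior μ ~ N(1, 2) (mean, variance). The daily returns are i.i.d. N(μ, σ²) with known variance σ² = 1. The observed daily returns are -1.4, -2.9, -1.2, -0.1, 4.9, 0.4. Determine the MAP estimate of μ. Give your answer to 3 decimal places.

n = 6; x̄ = ((-1.4) + (-2.9) + (-1.2) + (-0.1) + 4.9 + 0.4)/6 = -0.3/6 = -0.05.
For a Normal prior and Normal likelihood with known variance, the posterior is Normal; its mode equals its mean, the precision-weighted average.
Prior precision 1/σ₀² = 1/2 = 0.5; data precision n/σ² = 6/1 = 6.
μ̂ = (0.5·1 + 6·(-0.05)) / (0.5 + 6) = 0.2/6.5 = 2/65 ≈ 0.031.

μ̂_MAP = 0.031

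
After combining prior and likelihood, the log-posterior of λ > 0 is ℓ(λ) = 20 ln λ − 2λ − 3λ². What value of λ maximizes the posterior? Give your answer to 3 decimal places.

λ̂_MAP = 1.667

ℓ'(λ) = 20/λ − 2 − 6λ. Setting this to zero and multiplying by λ: 6λ² + 2λ − 20 = 0.
λ = (−2 + √(2² + 4·6·20)) / (2·6) = (−2 + √484) / 12 = (−2 + 22)/12 = 5/3.
ℓ''(λ) = −20/λ² − 6 < 0, confirming a maximum.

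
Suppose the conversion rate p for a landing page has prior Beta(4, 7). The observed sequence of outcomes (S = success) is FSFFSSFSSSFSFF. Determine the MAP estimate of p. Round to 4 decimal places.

p̂_MAP = 0.4348

Prior: Beta(4, 7).
Data: 7 successes in 14 trials (from the sequence). The binomial likelihood contributes p^7(1−p)^7, so the posterior is Beta(4+7, 7+7) = Beta(11, 14).
For Beta(a, b) with a, b > 1 the mode is (a−1)/(a+b−2) = 10/23 ≈ 0.4348.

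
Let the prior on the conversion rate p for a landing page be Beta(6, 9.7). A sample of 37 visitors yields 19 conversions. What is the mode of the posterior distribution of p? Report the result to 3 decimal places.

Prior: Beta(6, 9.7).
Data: 19 successes in 37 trials. The binomial likelihood contributes p^19(1−p)^18, so the posterior is Beta(6+19, 9.7+18) = Beta(25, 27.7).
For Beta(a, b) with a, b > 1 the mode is (a−1)/(a+b−2) = 24/50.7 ≈ 0.473.

p̂_MAP = 0.473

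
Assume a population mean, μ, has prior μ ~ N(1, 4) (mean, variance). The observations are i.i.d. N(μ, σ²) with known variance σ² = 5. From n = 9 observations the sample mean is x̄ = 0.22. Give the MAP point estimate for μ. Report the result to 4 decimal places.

μ̂_MAP = 0.3151

n = 9, x̄ = 0.22.
For a Normal prior and Normal likelihood with known variance, the posterior is Normal; its mode equals its mean, the precision-weighted average.
Prior precision 1/σ₀² = 1/4 = 0.25; data precision n/σ² = 9/5 = 1.8.
μ̂ = (0.25·1 + 1.8·0.22) / (0.25 + 1.8) = 0.646/2.05 = 323/1025 ≈ 0.3151.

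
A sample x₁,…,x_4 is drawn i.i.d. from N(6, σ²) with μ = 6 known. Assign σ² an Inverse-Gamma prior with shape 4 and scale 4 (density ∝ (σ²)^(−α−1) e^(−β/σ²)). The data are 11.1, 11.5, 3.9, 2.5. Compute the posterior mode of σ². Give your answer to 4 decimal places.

σ̂²_MAP = 5.7800

Sum of squared deviations about the known mean: SS = (11.1−6)² + (11.5−6)² + (3.9−6)² + (2.5−6)² = 72.92.
The Normal likelihood contributes (σ²)^(−n/2) exp(−SS/(2σ²)), so the posterior is Inverse-Gamma(α + n/2, β + SS/2) = Inverse-Gamma(6, 40.46).
The mode of Inverse-Gamma(a, b) is b/(a+1) = 40.46/7 ≈ 5.7800.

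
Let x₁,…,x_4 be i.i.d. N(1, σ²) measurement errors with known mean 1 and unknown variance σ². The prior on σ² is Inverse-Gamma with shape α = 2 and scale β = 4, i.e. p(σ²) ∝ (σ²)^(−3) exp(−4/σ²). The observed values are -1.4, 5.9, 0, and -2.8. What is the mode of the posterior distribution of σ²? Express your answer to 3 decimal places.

σ̂²_MAP = 5.321

Sum of squared deviations about the known mean: SS = (-1.4−1)² + (5.9−1)² + (0−1)² + (-2.8−1)² = 45.21.
The Normal likelihood contributes (σ²)^(−n/2) exp(−SS/(2σ²)), so the posterior is Inverse-Gamma(α + n/2, β + SS/2) = Inverse-Gamma(4, 26.605).
The mode of Inverse-Gamma(a, b) is b/(a+1) = 26.605/5 ≈ 5.321.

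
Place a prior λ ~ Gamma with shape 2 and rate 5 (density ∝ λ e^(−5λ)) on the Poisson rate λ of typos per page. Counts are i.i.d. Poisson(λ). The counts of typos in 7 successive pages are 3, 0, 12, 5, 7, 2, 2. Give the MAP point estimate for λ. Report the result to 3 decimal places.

λ̂_MAP = 2.667

Σxᵢ = 3+0+12+5+7+2+2 = 31, with n = 7.
Posterior ∝ λe^(−5λ) · λ^31e^(−7λ) = λ^32e^(−12λ), i.e. Gamma(shape=33, rate=12).
The mode of a Gamma(a, b) with a ≥ 1 (shape–rate) is (a−1)/b = 32/12 ≈ 2.667.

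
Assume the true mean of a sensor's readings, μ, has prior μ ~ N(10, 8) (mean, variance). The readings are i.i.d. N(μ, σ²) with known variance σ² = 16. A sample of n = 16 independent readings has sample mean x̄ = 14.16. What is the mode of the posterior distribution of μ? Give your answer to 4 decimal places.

n = 16, x̄ = 14.16.
For a Normal prior and Normal likelihood with known variance, the posterior is Normal; its mode equals its mean, the precision-weighted average.
Prior precision 1/σ₀² = 1/8 = 0.125; data precision n/σ² = 16/16 = 1.
μ̂ = (0.125·10 + 1·14.16) / (0.125 + 1) = 15.41/1.125 = 3082/225 ≈ 13.6978.

μ̂_MAP = 13.6978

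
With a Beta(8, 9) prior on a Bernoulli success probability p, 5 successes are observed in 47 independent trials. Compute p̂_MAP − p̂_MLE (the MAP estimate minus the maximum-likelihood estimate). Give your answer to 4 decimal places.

MAP − MLE = 0.0872

Posterior is Beta(13, 51); MAP = (13−1)/(64−2) = 12/62 ≈ 0.19355.
MLE ignores the prior: p̂_MLE = k/n = 5/47 ≈ 0.10638.
Difference = 12/62 − 5/47 = 127/1457 ≈ 0.0872.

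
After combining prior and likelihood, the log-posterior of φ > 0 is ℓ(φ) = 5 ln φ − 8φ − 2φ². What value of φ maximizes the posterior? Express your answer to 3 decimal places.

ℓ'(φ) = 5/φ − 8 − 4φ. Setting this to zero and multiplying by φ: 4φ² + 8φ − 5 = 0.
φ = (−8 + √(8² + 4·4·5)) / (2·4) = (−8 + √144) / 8 = (−8 + 12)/8 = 1/2.
ℓ''(φ) = −5/φ² − 4 < 0, confirming a maximum.

φ̂_MAP = 0.500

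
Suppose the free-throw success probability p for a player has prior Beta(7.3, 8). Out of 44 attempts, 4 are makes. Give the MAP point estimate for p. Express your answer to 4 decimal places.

p̂_MAP = 0.1798

Prior: Beta(7.3, 8).
Data: 4 successes in 44 trials. The binomial likelihood contributes p^4(1−p)^40, so the posterior is Beta(7.3+4, 8+40) = Beta(11.3, 48).
For Beta(a, b) with a, b > 1 the mode is (a−1)/(a+b−2) = 10.3/57.3 ≈ 0.1798.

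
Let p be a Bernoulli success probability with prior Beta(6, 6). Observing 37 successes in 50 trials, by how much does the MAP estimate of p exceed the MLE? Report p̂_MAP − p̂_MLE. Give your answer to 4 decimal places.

Posterior is Beta(43, 19); MAP = (43−1)/(62−2) = 42/60 ≈ 0.70000.
MLE ignores the prior: p̂_MLE = k/n = 37/50 ≈ 0.74000.
Difference = 42/60 − 37/50 = -1/25 ≈ -0.0400.

MAP − MLE = -0.0400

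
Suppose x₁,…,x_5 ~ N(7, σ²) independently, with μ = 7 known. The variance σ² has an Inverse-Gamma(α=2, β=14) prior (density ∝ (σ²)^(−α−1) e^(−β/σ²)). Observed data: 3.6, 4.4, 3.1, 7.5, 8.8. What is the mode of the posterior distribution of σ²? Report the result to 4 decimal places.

Sum of squared deviations about the known mean: SS = (3.6−7)² + (4.4−7)² + (3.1−7)² + (7.5−7)² + (8.8−7)² = 37.02.
The Normal likelihood contributes (σ²)^(−n/2) exp(−SS/(2σ²)), so the posterior is Inverse-Gamma(α + n/2, β + SS/2) = Inverse-Gamma(4.5, 32.51).
The mode of Inverse-Gamma(a, b) is b/(a+1) = 32.51/5.5 ≈ 5.9109.

σ̂²_MAP = 5.9109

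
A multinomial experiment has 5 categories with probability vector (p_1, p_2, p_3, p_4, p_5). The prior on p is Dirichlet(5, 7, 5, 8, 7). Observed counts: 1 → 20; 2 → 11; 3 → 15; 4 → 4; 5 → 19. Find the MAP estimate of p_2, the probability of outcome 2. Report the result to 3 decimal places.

The posterior is Dirichlet(αᵢ + nᵢ) = Dirichlet(25, 18, 20, 12, 26).
For a Dirichlet(a₁,…,a_K) with all aᵢ > 1, the mode has j-th component (aⱼ − 1)/(Σaᵢ − K).
Here Σaᵢ = 101 and K = 5, so p_2 = (18 − 1)/(101 − 5) = 17/96 ≈ 0.177.

MAP estimate: 0.177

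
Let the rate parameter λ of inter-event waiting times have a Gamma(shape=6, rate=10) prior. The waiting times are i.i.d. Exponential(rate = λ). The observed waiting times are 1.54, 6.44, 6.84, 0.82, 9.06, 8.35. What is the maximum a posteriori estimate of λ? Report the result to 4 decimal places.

λ̂_MAP = 0.2555

The Exponential(rate=λ) likelihood is ∝ λ^n e^(−λΣtᵢ). Here n = 6 and Σtᵢ = 1.54 + 6.44 + 6.84 + 0.82 + 9.06 + 8.35 = 33.05.
Posterior ∝ λ^5e^(−10λ) · λ^6e^(−33.05λ) = λ^11e^(−43.05λ), i.e. Gamma(12, 43.05).
Mode = (a−1)/b = 11/43.05 ≈ 0.2555.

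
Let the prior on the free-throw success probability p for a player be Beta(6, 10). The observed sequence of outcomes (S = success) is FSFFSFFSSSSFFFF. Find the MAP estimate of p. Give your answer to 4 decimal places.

p̂_MAP = 0.3793

Prior: Beta(6, 10).
Data: 6 successes in 15 trials (from the sequence). The binomial likelihood contributes p^6(1−p)^9, so the posterior is Beta(6+6, 10+9) = Beta(12, 19).
For Beta(a, b) with a, b > 1 the mode is (a−1)/(a+b−2) = 11/29 ≈ 0.3793.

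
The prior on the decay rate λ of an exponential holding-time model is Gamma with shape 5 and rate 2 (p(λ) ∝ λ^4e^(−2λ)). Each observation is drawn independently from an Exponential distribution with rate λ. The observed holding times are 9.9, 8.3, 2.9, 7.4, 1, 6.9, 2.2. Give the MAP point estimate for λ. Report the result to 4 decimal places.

λ̂_MAP = 0.2709

The Exponential(rate=λ) likelihood is ∝ λ^n e^(−λΣtᵢ). Here n = 7 and Σtᵢ = 9.9 + 8.3 + 2.9 + 7.4 + 1 + 6.9 + 2.2 = 38.6.
Posterior ∝ λ^4e^(−2λ) · λ^7e^(−38.6λ) = λ^11e^(−40.6λ), i.e. Gamma(12, 40.6).
Mode = (a−1)/b = 11/40.6 ≈ 0.2709.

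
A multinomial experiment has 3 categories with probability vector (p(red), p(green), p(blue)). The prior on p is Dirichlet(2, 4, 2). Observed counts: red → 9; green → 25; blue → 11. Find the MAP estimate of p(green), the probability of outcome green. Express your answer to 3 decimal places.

MAP estimate of p(green) = 0.560

The posterior is Dirichlet(αᵢ + nᵢ) = Dirichlet(11, 29, 13).
For a Dirichlet(a₁,…,a_K) with all aᵢ > 1, the mode has j-th component (aⱼ − 1)/(Σaᵢ − K).
Here Σaᵢ = 53 and K = 3, so p(green) = (29 − 1)/(53 − 3) = 28/50 ≈ 0.560.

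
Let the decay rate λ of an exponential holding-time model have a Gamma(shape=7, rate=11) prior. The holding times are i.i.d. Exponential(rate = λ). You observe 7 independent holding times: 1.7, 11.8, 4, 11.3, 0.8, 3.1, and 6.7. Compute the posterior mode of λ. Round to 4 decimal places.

λ̂_MAP = 0.2579

The Exponential(rate=λ) likelihood is ∝ λ^n e^(−λΣtᵢ). Here n = 7 and Σtᵢ = 1.7 + 11.8 + 4 + 11.3 + 0.8 + 3.1 + 6.7 = 39.4.
Posterior ∝ λ^6e^(−11λ) · λ^7e^(−39.4λ) = λ^13e^(−50.4λ), i.e. Gamma(14, 50.4).
Mode = (a−1)/b = 13/50.4 ≈ 0.2579.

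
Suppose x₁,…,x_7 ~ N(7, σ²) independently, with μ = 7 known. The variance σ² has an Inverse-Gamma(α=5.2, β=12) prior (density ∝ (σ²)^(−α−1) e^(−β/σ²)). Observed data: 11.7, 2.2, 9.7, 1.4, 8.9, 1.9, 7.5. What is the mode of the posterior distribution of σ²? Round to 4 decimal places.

Sum of squared deviations about the known mean: SS = (11.7−7)² + (2.2−7)² + (9.7−7)² + (1.4−7)² + (8.9−7)² + (1.9−7)² + (7.5−7)² = 113.65.
The Normal likelihood contributes (σ²)^(−n/2) exp(−SS/(2σ²)), so the posterior is Inverse-Gamma(α + n/2, β + SS/2) = Inverse-Gamma(8.7, 68.825).
The mode of Inverse-Gamma(a, b) is b/(a+1) = 68.825/9.7 ≈ 7.0954.

σ̂²_MAP = 7.0954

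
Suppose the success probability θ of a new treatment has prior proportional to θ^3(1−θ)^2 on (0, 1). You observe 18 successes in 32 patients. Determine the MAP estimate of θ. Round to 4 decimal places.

The prior density ∝ θ^3(1−θ)^2 is the kernel of Beta(4, 3).
Data: 18 successes in 32 trials. The binomial likelihood contributes θ^18(1−θ)^14, so the posterior is Beta(4+18, 3+14) = Beta(22, 17).
For Beta(a, b) with a, b > 1 the mode is (a−1)/(a+b−2) = 21/37 ≈ 0.5676.

θ̂_MAP = 0.5676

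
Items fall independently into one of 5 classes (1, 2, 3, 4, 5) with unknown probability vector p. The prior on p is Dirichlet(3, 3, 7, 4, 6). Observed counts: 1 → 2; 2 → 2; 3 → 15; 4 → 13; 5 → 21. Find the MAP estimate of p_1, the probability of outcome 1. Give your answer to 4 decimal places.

The posterior is Dirichlet(αᵢ + nᵢ) = Dirichlet(5, 5, 22, 17, 27).
For a Dirichlet(a₁,…,a_K) with all aᵢ > 1, the mode has j-th component (aⱼ − 1)/(Σaᵢ − K).
Here Σaᵢ = 76 and K = 5, so p_1 = (5 − 1)/(76 − 5) = 4/71 ≈ 0.0563.

MAP estimate: 0.0563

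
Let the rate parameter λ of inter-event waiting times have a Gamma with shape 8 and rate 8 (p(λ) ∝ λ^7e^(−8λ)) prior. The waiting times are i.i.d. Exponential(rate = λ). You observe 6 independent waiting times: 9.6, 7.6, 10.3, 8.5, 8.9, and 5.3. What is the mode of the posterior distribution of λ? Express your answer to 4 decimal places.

λ̂_MAP = 0.2234

The Exponential(rate=λ) likelihood is ∝ λ^n e^(−λΣtᵢ). Here n = 6 and Σtᵢ = 9.6 + 7.6 + 10.3 + 8.5 + 8.9 + 5.3 = 50.2.
Posterior ∝ λ^7e^(−8λ) · λ^6e^(−50.2λ) = λ^13e^(−58.2λ), i.e. Gamma(14, 58.2).
Mode = (a−1)/b = 13/58.2 ≈ 0.2234.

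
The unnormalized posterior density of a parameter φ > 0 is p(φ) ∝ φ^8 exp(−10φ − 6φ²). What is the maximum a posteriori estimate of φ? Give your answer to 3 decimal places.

φ̂_MAP = 0.500

ℓ'(φ) = 8/φ − 10 − 12φ. Setting this to zero and multiplying by φ: 12φ² + 10φ − 8 = 0.
φ = (−10 + √(10² + 4·12·8)) / (2·12) = (−10 + √484) / 24 = (−10 + 22)/24 = 1/2.
ℓ''(φ) = −8/φ² − 12 < 0, confirming a maximum.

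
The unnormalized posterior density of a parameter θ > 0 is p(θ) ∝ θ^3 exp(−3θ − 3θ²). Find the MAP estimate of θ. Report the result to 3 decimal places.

ℓ'(θ) = 3/θ − 3 − 6θ. Setting this to zero and multiplying by θ: 6θ² + 3θ − 3 = 0.
θ = (−3 + √(3² + 4·6·3)) / (2·6) = (−3 + √81) / 12 = (−3 + 9)/12 = 1/2.
ℓ''(θ) = −3/θ² − 6 < 0, confirming a maximum.

θ̂_MAP = 0.500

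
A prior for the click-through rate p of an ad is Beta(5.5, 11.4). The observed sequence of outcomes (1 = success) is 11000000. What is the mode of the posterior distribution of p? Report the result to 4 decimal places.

p̂_MAP = 0.2838

Prior: Beta(5.5, 11.4).
Data: 2 successes in 8 trials (from the sequence). The binomial likelihood contributes p^2(1−p)^6, so the posterior is Beta(5.5+2, 11.4+6) = Beta(7.5, 17.4).
For Beta(a, b) with a, b > 1 the mode is (a−1)/(a+b−2) = 6.5/22.9 ≈ 0.2838.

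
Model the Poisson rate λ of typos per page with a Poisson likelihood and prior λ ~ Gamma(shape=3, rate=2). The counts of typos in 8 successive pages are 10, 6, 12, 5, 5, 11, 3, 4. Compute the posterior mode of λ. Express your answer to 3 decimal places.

Σxᵢ = 10+6+12+5+5+11+3+4 = 56, with n = 8.
Posterior ∝ λ^2e^(−2λ) · λ^56e^(−8λ) = λ^58e^(−10λ), i.e. Gamma(shape=59, rate=10).
The mode of a Gamma(a, b) with a ≥ 1 (shape–rate) is (a−1)/b = 58/10 ≈ 5.800.

λ̂_MAP = 5.800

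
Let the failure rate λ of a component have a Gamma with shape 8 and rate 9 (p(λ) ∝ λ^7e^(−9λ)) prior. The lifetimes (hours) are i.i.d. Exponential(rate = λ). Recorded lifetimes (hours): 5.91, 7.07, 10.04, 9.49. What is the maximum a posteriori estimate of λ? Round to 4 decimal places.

λ̂_MAP = 0.2650

The Exponential(rate=λ) likelihood is ∝ λ^n e^(−λΣtᵢ). Here n = 4 and Σtᵢ = 5.91 + 7.07 + 10.04 + 9.49 = 32.51.
Posterior ∝ λ^7e^(−9λ) · λ^4e^(−32.51λ) = λ^11e^(−41.51λ), i.e. Gamma(12, 41.51).
Mode = (a−1)/b = 11/41.51 ≈ 0.2650.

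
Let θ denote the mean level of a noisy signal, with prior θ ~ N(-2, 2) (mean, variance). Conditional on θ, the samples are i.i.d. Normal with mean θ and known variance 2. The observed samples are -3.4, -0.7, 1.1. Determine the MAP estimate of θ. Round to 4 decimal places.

θ̂_MAP = -1.2500

n = 3; x̄ = ((-3.4) + (-0.7) + 1.1)/3 = -3/3 = -1.
For a Normal prior and Normal likelihood with known variance, the posterior is Normal; its mode equals its mean, the precision-weighted average.
Prior precision 1/σ₀² = 1/2 = 0.5; data precision n/σ² = 3/2 = 1.5.
θ̂ = (0.5·(-2) + 1.5·(-1)) / (0.5 + 1.5) = (-2.5)/2 = -1.2500.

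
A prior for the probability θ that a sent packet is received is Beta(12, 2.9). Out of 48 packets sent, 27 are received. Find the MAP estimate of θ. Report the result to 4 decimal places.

Prior: Beta(12, 2.9).
Data: 27 successes in 48 trials. The binomial likelihood contributes θ^27(1−θ)^21, so the posterior is Beta(12+27, 2.9+21) = Beta(39, 23.9).
For Beta(a, b) with a, b > 1 the mode is (a−1)/(a+b−2) = 38/60.9 ≈ 0.6240.

θ̂_MAP = 0.6240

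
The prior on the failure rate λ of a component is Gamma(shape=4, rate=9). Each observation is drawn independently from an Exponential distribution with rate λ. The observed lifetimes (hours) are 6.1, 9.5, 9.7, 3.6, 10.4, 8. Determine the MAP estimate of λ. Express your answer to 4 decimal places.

λ̂_MAP = 0.1599

The Exponential(rate=λ) likelihood is ∝ λ^n e^(−λΣtᵢ). Here n = 6 and Σtᵢ = 6.1 + 9.5 + 9.7 + 3.6 + 10.4 + 8 = 47.3.
Posterior ∝ λ^3e^(−9λ) · λ^6e^(−47.3λ) = λ^9e^(−56.3λ), i.e. Gamma(10, 56.3).
Mode = (a−1)/b = 9/56.3 ≈ 0.1599.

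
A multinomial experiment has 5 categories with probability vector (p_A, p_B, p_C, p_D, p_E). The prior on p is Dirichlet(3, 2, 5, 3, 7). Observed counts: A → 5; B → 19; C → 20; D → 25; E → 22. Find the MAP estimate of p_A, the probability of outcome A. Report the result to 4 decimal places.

MAP estimate of p_A = 0.0660

The posterior is Dirichlet(αᵢ + nᵢ) = Dirichlet(8, 21, 25, 28, 29).
For a Dirichlet(a₁,…,a_K) with all aᵢ > 1, the mode has j-th component (aⱼ − 1)/(Σaᵢ − K).
Here Σaᵢ = 111 and K = 5, so p_A = (8 − 1)/(111 − 5) = 7/106 ≈ 0.0660.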